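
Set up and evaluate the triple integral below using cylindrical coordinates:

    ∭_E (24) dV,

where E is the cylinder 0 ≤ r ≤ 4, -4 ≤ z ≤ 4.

In cylindrical coordinates, x = r cos(θ), y = r sin(θ), z = z, and dV = r dr dθ dz.

The integrand becomes 24, so

    ∭_E (24) dV = ∫_{0}^{2π} ∫_{0}^{4} ∫_{-4}^{4} (24) · r dz dr dθ.

Inner (z): 192r.
Middle (r from 0 to 4): 1536.
Outer (θ): 3072π.

Therefore the triple integral equals 3072π.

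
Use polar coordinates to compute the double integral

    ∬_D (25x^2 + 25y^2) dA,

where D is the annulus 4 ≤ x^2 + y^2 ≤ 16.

The region D is 2 ≤ r ≤ 4, 0 ≤ θ ≤ 2π in polar coordinates, where x = r cos(θ), y = r sin(θ), and dA = r dr dθ.

Under the substitution, the integrand becomes 25r^2, so

    ∬_D (25x^2 + 25y^2) dA = ∫_{0}^{2π} ∫_{2}^{4} (25r^2) · r dr dθ.

Inner integral (in r): ∫_{2}^{4} (25r^2) · r dr = 1500.

Outer integral (in θ): ∫_{0}^{2π} (1500) dθ = 3000π.

Therefore ∬_D (25x^2 + 25y^2) dA = 3000π.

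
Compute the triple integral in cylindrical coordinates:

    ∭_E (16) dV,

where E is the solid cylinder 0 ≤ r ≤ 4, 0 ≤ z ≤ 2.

In cylindrical coordinates, x = r cos(θ), y = r sin(θ), z = z, and dV = r dr dθ dz.

The integrand becomes 16, so

    ∭_E (16) dV = ∫_{0}^{2π} ∫_{0}^{4} ∫_{0}^{2} (16) · r dz dr dθ.

Inner (z): 32r.
Middle (r from 0 to 4): 256.
Outer (θ): 512π.

Therefore the triple integral equals 512π.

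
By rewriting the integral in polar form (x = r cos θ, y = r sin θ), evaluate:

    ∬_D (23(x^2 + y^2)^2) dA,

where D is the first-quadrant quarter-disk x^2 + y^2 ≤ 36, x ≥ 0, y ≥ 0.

The region D is 0 ≤ r ≤ 6, 0 ≤ θ ≤ π/2 in polar coordinates, where x = r cos(θ), y = r sin(θ), and dA = r dr dθ.

Under the substitution, the integrand becomes 23r^4, so

    ∬_D (23(x^2 + y^2)^2) dA = ∫_{0}^{π/2} ∫_{0}^{6} (23r^4) · r dr dθ.

Inner integral (in r): ∫_{0}^{6} (23r^4) · r dr = 178848.

Outer integral (in θ): ∫_{0}^{π/2} (178848) dθ = 89424π.

Therefore ∬_D (23(x^2 + y^2)^2) dA = 89424π.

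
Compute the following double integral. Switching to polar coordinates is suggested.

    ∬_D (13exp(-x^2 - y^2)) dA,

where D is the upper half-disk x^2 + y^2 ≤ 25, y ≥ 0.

The region D is 0 ≤ r ≤ 5, 0 ≤ θ ≤ π in polar coordinates, where x = r cos(θ), y = r sin(θ), and dA = r dr dθ.

Under the substitution, the integrand becomes 13exp(-r^2), so

    ∬_D (13exp(-x^2 - y^2)) dA = ∫_{0}^{π} ∫_{0}^{5} (13exp(-r^2)) · r dr dθ.

Inner integral (in r): ∫_{0}^{5} (13exp(-r^2)) · r dr = 13/2 - 13exp(-25)/2.

Outer integral (in θ): ∫_{0}^{π} (13/2 - 13exp(-25)/2) dθ = -13π (1 - exp(25))exp(-25)/2.

Therefore ∬_D (13exp(-x^2 - y^2)) dA = -13π (1 - exp(25))exp(-25)/2.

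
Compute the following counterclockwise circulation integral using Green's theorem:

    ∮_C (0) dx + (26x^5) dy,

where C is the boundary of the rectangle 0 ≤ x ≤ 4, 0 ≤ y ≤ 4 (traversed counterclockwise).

Green's theorem converts the closed line integral into a double integral over the enclosed region D:

    ∮_C P dx + Q dy = ∬_D (∂Q/∂x - ∂P/∂y) dA.

Here P = 0, Q = 26x^5, so

    ∂Q/∂x = 130x^4,    ∂P/∂y = 0,
    ∂Q/∂x - ∂P/∂y = 130x^4.

D is the region 0 ≤ x ≤ 4, 0 ≤ y ≤ 4. Evaluating the double integral:

    ∬_D (130x^4) dA = ∫_0^{4} ∫_0^{4} (130x^4) dy dx.

Inner (y from 0 to 4): 520x^4.
Outer (x from 0 to 4): 106496.

Therefore ∮_C P dx + Q dy = 106496.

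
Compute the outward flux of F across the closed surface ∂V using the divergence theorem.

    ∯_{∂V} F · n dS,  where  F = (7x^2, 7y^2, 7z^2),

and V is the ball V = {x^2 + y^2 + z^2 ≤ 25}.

By the divergence theorem,

    ∯_{∂V} F · n dS = ∭_V (∇ · F) dV.

Compute the divergence:
    ∇ · F = ∂F_x/∂x + ∂F_y/∂y + ∂F_z/∂z = 14x + 14y + 14z.

In spherical coordinates, x = ρ sin(φ) cos(θ), y = ρ sin(φ) sin(θ), z = ρ cos(φ), dV = ρ^2 sin(φ) dρ dφ dθ, with 0 ≤ ρ ≤ 5, 0 ≤ φ ≤ π, 0 ≤ θ ≤ 2π.

The integrand, after substitution and multiplying by the volume element, becomes (14ρ (sqrt(2)sin(φ)sin(θ + π/4) + cos(φ))) · ρ^2 sin(φ), so

    ∭_V (∇·F) dV = ∫_0^{2π} ∫_0^{π} ∫_0^{5} (14ρ (sqrt(2)sin(φ)sin(θ + π/4) + cos(φ))) · ρ^2 sin(φ) dρ dφ dθ.

Inner (ρ from 0 to 5): 4375(sqrt(2)sin(φ)sin(θ + π/4) + cos(φ))sin(φ)/2.
Middle (φ from 0 to π): 4375sqrt(2)π sin(θ + π/4)/4.
Outer (θ from 0 to 2π): 0.

Therefore ∯_{∂V} F · n dS = 0.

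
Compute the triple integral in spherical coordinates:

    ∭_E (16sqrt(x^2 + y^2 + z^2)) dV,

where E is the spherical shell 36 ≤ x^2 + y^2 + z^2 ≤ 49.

In spherical coordinates, x = ρ sin(φ) cos(θ), y = ρ sin(φ) sin(θ), z = ρ cos(φ), and dV = ρ^2 sin(φ) dρ dφ dθ.

The integrand becomes 16ρ, so

    ∭_E (16sqrt(x^2 + y^2 + z^2)) dV = ∫_{0}^{2π} ∫_{0}^{π} ∫_{6}^{7} (16ρ) · ρ^2 sin(φ) dρ dφ dθ.

Inner (ρ): 4420sin(φ).
Middle (φ): 8840.
Outer (θ): 17680π.

Therefore the triple integral equals 17680π.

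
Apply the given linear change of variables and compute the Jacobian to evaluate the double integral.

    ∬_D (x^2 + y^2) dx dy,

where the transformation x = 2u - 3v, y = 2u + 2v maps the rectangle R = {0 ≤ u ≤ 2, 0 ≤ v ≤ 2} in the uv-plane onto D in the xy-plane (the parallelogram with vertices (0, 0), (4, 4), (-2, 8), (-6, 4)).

Compute the Jacobian determinant of (x, y) with respect to (u, v):

    ∂(x,y)/∂(u,v) = | 2  -3 | = (2)(2) - (-3)(2) = 10.
                   | 2  2 |

Its absolute value is |J| = 10 (the area scaling factor).

Substituting x = 2u - 3v, y = 2u + 2v into the integrand,

    x^2 + y^2 → 8u^2 - 4u v + 13v^2,

so the integral becomes

    ∬_R (8u^2 - 4u v + 13v^2) · |J| du dv = ∫_0^2 ∫_0^2 (80u^2 - 40u v + 130v^2) dv du.

Inner (v): 160u^2 - 80u + 1040/3.
Outer (u): 960.

Therefore ∬_D (x^2 + y^2) dx dy = 960.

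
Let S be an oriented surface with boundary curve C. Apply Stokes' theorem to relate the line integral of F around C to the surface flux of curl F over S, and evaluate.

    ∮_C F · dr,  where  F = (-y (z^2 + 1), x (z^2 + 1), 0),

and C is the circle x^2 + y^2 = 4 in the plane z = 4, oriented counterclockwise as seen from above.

Let S be the flat disk x^2 + y^2 ≤ 4 in the plane z = 4, with upward unit normal n̂ = ẑ. By Stokes' theorem,

    ∮_C F · dr = ∬_S (∇ × F) · n̂ dS = ∬_D (curl F)_z dA,

where D is the disk x^2 + y^2 ≤ 4.

Compute the curl of F = (-y (z^2 + 1), x (z^2 + 1), 0):
    (∇ × F)_x = ∂F_z/∂y - ∂F_y/∂z = -2x z,
    (∇ × F)_y = ∂F_x/∂z - ∂F_z/∂x = -2y z,
    (∇ × F)_z = ∂F_y/∂x - ∂F_x/∂y = 2z^2 + 2.

On z = 4, (curl F)_z = 34.

Convert to polar (x = r cos θ, y = r sin θ, dA = r dr dθ); the integrand becomes 34, so

    ∬_D (curl F)_z dA = ∫_0^{2π} ∫_0^{2} (34) · r dr dθ.

Inner (r from 0 to 2): 68.
Outer (θ from 0 to 2π): 136π.

Therefore ∮_C F · dr = 136π.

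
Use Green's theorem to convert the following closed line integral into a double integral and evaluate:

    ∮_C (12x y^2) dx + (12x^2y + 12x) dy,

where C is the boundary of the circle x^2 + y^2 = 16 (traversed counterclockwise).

Green's theorem converts the closed line integral into a double integral over the enclosed region D:

    ∮_C P dx + Q dy = ∬_D (∂Q/∂x - ∂P/∂y) dA.

Here P = 12x y^2, Q = 12x^2y + 12x, so

    ∂Q/∂x = 24x y + 12,    ∂P/∂y = 24x y,
    ∂Q/∂x - ∂P/∂y = 12.

D is the region x^2 + y^2 ≤ 16. Evaluating the double integral:

In polar coordinates (x = r cos θ, y = r sin θ, dA = r dr dθ) the integrand becomes 12, so

    ∬_D (12) dA = ∫_0^{2π} ∫_0^{4} (12) · r dr dθ.

Inner (r from 0 to 4): 96.
Outer (θ from 0 to 2π): 192π.

Therefore ∮_C P dx + Q dy = 192π.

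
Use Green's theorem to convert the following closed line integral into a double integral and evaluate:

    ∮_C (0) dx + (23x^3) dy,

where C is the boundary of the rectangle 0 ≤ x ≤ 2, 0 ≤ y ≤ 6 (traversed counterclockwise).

Green's theorem converts the closed line integral into a double integral over the enclosed region D:

    ∮_C P dx + Q dy = ∬_D (∂Q/∂x - ∂P/∂y) dA.

Here P = 0, Q = 23x^3, so

    ∂Q/∂x = 69x^2,    ∂P/∂y = 0,
    ∂Q/∂x - ∂P/∂y = 69x^2.

D is the region 0 ≤ x ≤ 2, 0 ≤ y ≤ 6. Evaluating the double integral:

    ∬_D (69x^2) dA = ∫_0^{2} ∫_0^{6} (69x^2) dy dx.

Inner (y from 0 to 6): 414x^2.
Outer (x from 0 to 2): 1104.

Therefore ∮_C P dx + Q dy = 1104.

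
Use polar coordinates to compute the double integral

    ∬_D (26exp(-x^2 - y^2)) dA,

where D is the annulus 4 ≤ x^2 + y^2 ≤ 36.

The region D is 2 ≤ r ≤ 6, 0 ≤ θ ≤ 2π in polar coordinates, where x = r cos(θ), y = r sin(θ), and dA = r dr dθ.

Under the substitution, the integrand becomes 26exp(-r^2), so

    ∬_D (26exp(-x^2 - y^2)) dA = ∫_{0}^{2π} ∫_{2}^{6} (26exp(-r^2)) · r dr dθ.

Inner integral (in r): ∫_{2}^{6} (26exp(-r^2)) · r dr = -(13 - 13exp(32))exp(-36).

Outer integral (in θ): ∫_{0}^{2π} (-(13 - 13exp(32))exp(-36)) dθ = -26π (1 - exp(32))exp(-36).

Therefore ∬_D (26exp(-x^2 - y^2)) dA = -26π (1 - exp(32))exp(-36).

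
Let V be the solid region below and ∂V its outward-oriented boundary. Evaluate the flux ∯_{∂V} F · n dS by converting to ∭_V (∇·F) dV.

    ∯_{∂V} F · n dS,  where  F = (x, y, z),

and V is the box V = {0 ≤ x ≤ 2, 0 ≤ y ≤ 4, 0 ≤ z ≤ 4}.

By the divergence theorem,

    ∯_{∂V} F · n dS = ∭_V (∇ · F) dV.

Compute the divergence:
    ∇ · F = ∂F_x/∂x + ∂F_y/∂y + ∂F_z/∂z = 1 + 1 + 1 = 3.

V is a rectangular box, so dV = dx dy dz with 0 ≤ x ≤ 2, 0 ≤ y ≤ 4, 0 ≤ z ≤ 4.

Integrate (3) over V as an iterated integral:

    ∭_V (∇·F) dV = ∫_0^{2} ∫_0^{4} ∫_0^{4} (3) dz dy dx.

Inner (z from 0 to 4): 12.
Middle (y from 0 to 4): 48.
Outer (x from 0 to 2): 96.

Therefore ∯_{∂V} F · n dS = 96.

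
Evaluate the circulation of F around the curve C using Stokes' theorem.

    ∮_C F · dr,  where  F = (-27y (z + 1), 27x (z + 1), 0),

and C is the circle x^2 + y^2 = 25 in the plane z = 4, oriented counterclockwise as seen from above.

Let S be the flat disk x^2 + y^2 ≤ 25 in the plane z = 4, with upward unit normal n̂ = ẑ. By Stokes' theorem,

    ∮_C F · dr = ∬_S (∇ × F) · n̂ dS = ∬_D (curl F)_z dA,

where D is the disk x^2 + y^2 ≤ 25.

Compute the curl of F = (-27y (z + 1), 27x (z + 1), 0):
    (∇ × F)_x = ∂F_z/∂y - ∂F_y/∂z = -27x,
    (∇ × F)_y = ∂F_x/∂z - ∂F_z/∂x = -27y,
    (∇ × F)_z = ∂F_y/∂x - ∂F_x/∂y = 54z + 54.

On z = 4, (curl F)_z = 270.

Convert to polar (x = r cos θ, y = r sin θ, dA = r dr dθ); the integrand becomes 270, so

    ∬_D (curl F)_z dA = ∫_0^{2π} ∫_0^{5} (270) · r dr dθ.

Inner (r from 0 to 5): 3375.
Outer (θ from 0 to 2π): 6750π.

Therefore ∮_C F · dr = 6750π.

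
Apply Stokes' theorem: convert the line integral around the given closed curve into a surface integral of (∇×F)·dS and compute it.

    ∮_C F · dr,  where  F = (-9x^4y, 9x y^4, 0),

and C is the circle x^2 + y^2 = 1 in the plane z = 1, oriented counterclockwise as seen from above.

Let S be the flat disk x^2 + y^2 ≤ 1 in the plane z = 1, with upward unit normal n̂ = ẑ. By Stokes' theorem,

    ∮_C F · dr = ∬_S (∇ × F) · n̂ dS = ∬_D (curl F)_z dA,

where D is the disk x^2 + y^2 ≤ 1.

Compute the curl of F = (-9x^4y, 9x y^4, 0):
    (∇ × F)_x = ∂F_z/∂y - ∂F_y/∂z = 0,
    (∇ × F)_y = ∂F_x/∂z - ∂F_z/∂x = 0,
    (∇ × F)_z = ∂F_y/∂x - ∂F_x/∂y = 9x^4 + 9y^4.

On z = 1, (curl F)_z = 9x^4 + 9y^4.

Convert to polar (x = r cos θ, y = r sin θ, dA = r dr dθ); the integrand becomes 9r^4(sin(θ)^4 + cos(θ)^4), so

    ∬_D (curl F)_z dA = ∫_0^{2π} ∫_0^{1} (9r^4(sin(θ)^4 + cos(θ)^4)) · r dr dθ.

Inner (r from 0 to 1): 3sin(θ)^4/2 + 3cos(θ)^4/2.
Outer (θ from 0 to 2π): 9π/4.

Therefore ∮_C F · dr = 9π/4.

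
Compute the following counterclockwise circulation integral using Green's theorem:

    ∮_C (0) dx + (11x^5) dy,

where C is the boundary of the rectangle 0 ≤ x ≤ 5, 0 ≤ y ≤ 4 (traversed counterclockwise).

Green's theorem converts the closed line integral into a double integral over the enclosed region D:

    ∮_C P dx + Q dy = ∬_D (∂Q/∂x - ∂P/∂y) dA.

Here P = 0, Q = 11x^5, so

    ∂Q/∂x = 55x^4,    ∂P/∂y = 0,
    ∂Q/∂x - ∂P/∂y = 55x^4.

D is the region 0 ≤ x ≤ 5, 0 ≤ y ≤ 4. Evaluating the double integral:

    ∬_D (55x^4) dA = ∫_0^{5} ∫_0^{4} (55x^4) dy dx.

Inner (y from 0 to 4): 220x^4.
Outer (x from 0 to 5): 137500.

Therefore ∮_C P dx + Q dy = 137500.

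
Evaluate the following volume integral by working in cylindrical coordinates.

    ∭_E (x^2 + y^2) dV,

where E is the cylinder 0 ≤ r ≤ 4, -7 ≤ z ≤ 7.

In cylindrical coordinates, x = r cos(θ), y = r sin(θ), z = z, and dV = r dr dθ dz.

The integrand becomes r^2, so

    ∭_E (x^2 + y^2) dV = ∫_{0}^{2π} ∫_{0}^{4} ∫_{-7}^{7} (r^2) · r dz dr dθ.

Inner (z): 14r^3.
Middle (r from 0 to 4): 896.
Outer (θ): 1792π.

Therefore the triple integral equals 1792π.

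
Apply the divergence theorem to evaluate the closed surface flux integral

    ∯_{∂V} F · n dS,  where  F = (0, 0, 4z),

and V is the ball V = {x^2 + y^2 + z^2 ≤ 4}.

By the divergence theorem,

    ∯_{∂V} F · n dS = ∭_V (∇ · F) dV.

Compute the divergence:
    ∇ · F = ∂F_x/∂x + ∂F_y/∂y + ∂F_z/∂z = 0 + 0 + 4 = 4.

In spherical coordinates, x = ρ sin(φ) cos(θ), y = ρ sin(φ) sin(θ), z = ρ cos(φ), dV = ρ^2 sin(φ) dρ dφ dθ, with 0 ≤ ρ ≤ 2, 0 ≤ φ ≤ π, 0 ≤ θ ≤ 2π.

The integrand, after substitution and multiplying by the volume element, becomes (4) · ρ^2 sin(φ), so

    ∭_V (∇·F) dV = ∫_0^{2π} ∫_0^{π} ∫_0^{2} (4) · ρ^2 sin(φ) dρ dφ dθ.

Inner (ρ from 0 to 2): 32sin(φ)/3.
Middle (φ from 0 to π): 64/3.
Outer (θ from 0 to 2π): 128π/3.

Therefore ∯_{∂V} F · n dS = 128π/3.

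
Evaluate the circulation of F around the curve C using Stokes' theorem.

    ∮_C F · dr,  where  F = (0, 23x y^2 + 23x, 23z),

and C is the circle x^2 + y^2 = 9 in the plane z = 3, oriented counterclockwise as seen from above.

Let S be the flat disk x^2 + y^2 ≤ 9 in the plane z = 3, with upward unit normal n̂ = ẑ. By Stokes' theorem,

    ∮_C F · dr = ∬_S (∇ × F) · n̂ dS = ∬_D (curl F)_z dA,

where D is the disk x^2 + y^2 ≤ 9.

Compute the curl of F = (0, 23x y^2 + 23x, 23z):
    (∇ × F)_x = ∂F_z/∂y - ∂F_y/∂z = 0,
    (∇ × F)_y = ∂F_x/∂z - ∂F_z/∂x = 0,
    (∇ × F)_z = ∂F_y/∂x - ∂F_x/∂y = 23y^2 + 23.

On z = 3, (curl F)_z = 23y^2 + 23.

Convert to polar (x = r cos θ, y = r sin θ, dA = r dr dθ); the integrand becomes 23r^2sin(θ)^2 + 23, so

    ∬_D (curl F)_z dA = ∫_0^{2π} ∫_0^{3} (23r^2sin(θ)^2 + 23) · r dr dθ.

Inner (r from 0 to 3): 1863sin(θ)^2/4 + 207/2.
Outer (θ from 0 to 2π): 2691π/4.

Therefore ∮_C F · dr = 2691π/4.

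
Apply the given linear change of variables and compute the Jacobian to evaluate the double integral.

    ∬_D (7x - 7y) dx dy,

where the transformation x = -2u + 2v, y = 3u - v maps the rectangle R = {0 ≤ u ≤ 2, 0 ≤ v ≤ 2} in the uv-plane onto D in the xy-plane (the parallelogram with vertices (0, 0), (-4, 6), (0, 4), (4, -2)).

Compute the Jacobian determinant of (x, y) with respect to (u, v):

    ∂(x,y)/∂(u,v) = | -2  2 | = (-2)(-1) - (2)(3) = -4.
                   | 3  -1 |

Its absolute value is |J| = 4 (the area scaling factor).

Substituting x = -2u + 2v, y = 3u - v into the integrand,

    7x - 7y → -35u + 21v,

so the integral becomes

    ∬_R (-35u + 21v) · |J| du dv = ∫_0^2 ∫_0^2 (-140u + 84v) dv du.

Inner (v): 168 - 280u.
Outer (u): -224.

Therefore ∬_D (7x - 7y) dx dy = -224.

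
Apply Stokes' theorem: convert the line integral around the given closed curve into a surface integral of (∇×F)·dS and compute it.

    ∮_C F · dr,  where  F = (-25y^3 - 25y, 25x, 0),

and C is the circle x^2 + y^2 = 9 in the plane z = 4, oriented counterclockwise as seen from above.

Let S be the flat disk x^2 + y^2 ≤ 9 in the plane z = 4, with upward unit normal n̂ = ẑ. By Stokes' theorem,

    ∮_C F · dr = ∬_S (∇ × F) · n̂ dS = ∬_D (curl F)_z dA,

where D is the disk x^2 + y^2 ≤ 9.

Compute the curl of F = (-25y^3 - 25y, 25x, 0):
    (∇ × F)_x = ∂F_z/∂y - ∂F_y/∂z = 0,
    (∇ × F)_y = ∂F_x/∂z - ∂F_z/∂x = 0,
    (∇ × F)_z = ∂F_y/∂x - ∂F_x/∂y = 75y^2 + 50.

On z = 4, (curl F)_z = 75y^2 + 50.

Convert to polar (x = r cos θ, y = r sin θ, dA = r dr dθ); the integrand becomes 75r^2sin(θ)^2 + 50, so

    ∬_D (curl F)_z dA = ∫_0^{2π} ∫_0^{3} (75r^2sin(θ)^2 + 50) · r dr dθ.

Inner (r from 0 to 3): 6075sin(θ)^2/4 + 225.
Outer (θ from 0 to 2π): 7875π/4.

Therefore ∮_C F · dr = 7875π/4.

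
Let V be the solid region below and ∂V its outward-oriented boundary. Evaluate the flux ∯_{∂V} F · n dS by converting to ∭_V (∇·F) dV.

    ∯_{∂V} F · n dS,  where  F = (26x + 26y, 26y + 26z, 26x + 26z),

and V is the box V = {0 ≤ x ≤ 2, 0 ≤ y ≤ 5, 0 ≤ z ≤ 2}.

By the divergence theorem,

    ∯_{∂V} F · n dS = ∭_V (∇ · F) dV.

Compute the divergence:
    ∇ · F = ∂F_x/∂x + ∂F_y/∂y + ∂F_z/∂z = 26 + 26 + 26 = 78.

V is a rectangular box, so dV = dx dy dz with 0 ≤ x ≤ 2, 0 ≤ y ≤ 5, 0 ≤ z ≤ 2.

Integrate (78) over V as an iterated integral:

    ∭_V (∇·F) dV = ∫_0^{2} ∫_0^{5} ∫_0^{2} (78) dz dy dx.

Inner (z from 0 to 2): 156.
Middle (y from 0 to 5): 780.
Outer (x from 0 to 2): 1560.

Therefore ∯_{∂V} F · n dS = 1560.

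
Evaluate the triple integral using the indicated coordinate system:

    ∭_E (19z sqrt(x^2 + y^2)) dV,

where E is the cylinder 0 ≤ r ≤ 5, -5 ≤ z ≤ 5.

In cylindrical coordinates, x = r cos(θ), y = r sin(θ), z = z, and dV = r dr dθ dz.

The integrand becomes 19r z, so

    ∭_E (19z sqrt(x^2 + y^2)) dV = ∫_{0}^{2π} ∫_{0}^{5} ∫_{-5}^{5} (19r z) · r dz dr dθ.

Inner (z): 0.
Middle (r from 0 to 5): 0.
Outer (θ): 0.

Therefore the triple integral equals 0.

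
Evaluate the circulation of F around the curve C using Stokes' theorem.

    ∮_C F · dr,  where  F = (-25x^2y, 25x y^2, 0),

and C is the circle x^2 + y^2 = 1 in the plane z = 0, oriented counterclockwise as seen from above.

Let S be the flat disk x^2 + y^2 ≤ 1 in the plane z = 0, with upward unit normal n̂ = ẑ. By Stokes' theorem,

    ∮_C F · dr = ∬_S (∇ × F) · n̂ dS = ∬_D (curl F)_z dA,

where D is the disk x^2 + y^2 ≤ 1.

Compute the curl of F = (-25x^2y, 25x y^2, 0):
    (∇ × F)_x = ∂F_z/∂y - ∂F_y/∂z = 0,
    (∇ × F)_y = ∂F_x/∂z - ∂F_z/∂x = 0,
    (∇ × F)_z = ∂F_y/∂x - ∂F_x/∂y = 25x^2 + 25y^2.

On z = 0, (curl F)_z = 25x^2 + 25y^2.

Convert to polar (x = r cos θ, y = r sin θ, dA = r dr dθ); the integrand becomes 25r^2, so

    ∬_D (curl F)_z dA = ∫_0^{2π} ∫_0^{1} (25r^2) · r dr dθ.

Inner (r from 0 to 1): 25/4.
Outer (θ from 0 to 2π): 25π/2.

Therefore ∮_C F · dr = 25π/2.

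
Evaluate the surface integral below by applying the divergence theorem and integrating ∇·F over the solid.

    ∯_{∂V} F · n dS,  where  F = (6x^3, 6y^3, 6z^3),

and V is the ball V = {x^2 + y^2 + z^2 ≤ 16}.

By the divergence theorem,

    ∯_{∂V} F · n dS = ∭_V (∇ · F) dV.

Compute the divergence:
    ∇ · F = ∂F_x/∂x + ∂F_y/∂y + ∂F_z/∂z = 18x^2 + 18y^2 + 18z^2.

In spherical coordinates, x = ρ sin(φ) cos(θ), y = ρ sin(φ) sin(θ), z = ρ cos(φ), dV = ρ^2 sin(φ) dρ dφ dθ, with 0 ≤ ρ ≤ 4, 0 ≤ φ ≤ π, 0 ≤ θ ≤ 2π.

The integrand, after substitution and multiplying by the volume element, becomes (18ρ^2) · ρ^2 sin(φ), so

    ∭_V (∇·F) dV = ∫_0^{2π} ∫_0^{π} ∫_0^{4} (18ρ^2) · ρ^2 sin(φ) dρ dφ dθ.

Inner (ρ from 0 to 4): 18432sin(φ)/5.
Middle (φ from 0 to π): 36864/5.
Outer (θ from 0 to 2π): 73728π/5.

Therefore ∯_{∂V} F · n dS = 73728π/5.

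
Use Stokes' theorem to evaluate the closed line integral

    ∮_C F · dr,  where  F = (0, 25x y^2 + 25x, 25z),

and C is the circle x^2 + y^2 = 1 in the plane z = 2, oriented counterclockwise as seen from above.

Let S be the flat disk x^2 + y^2 ≤ 1 in the plane z = 2, with upward unit normal n̂ = ẑ. By Stokes' theorem,

    ∮_C F · dr = ∬_S (∇ × F) · n̂ dS = ∬_D (curl F)_z dA,

where D is the disk x^2 + y^2 ≤ 1.

Compute the curl of F = (0, 25x y^2 + 25x, 25z):
    (∇ × F)_x = ∂F_z/∂y - ∂F_y/∂z = 0,
    (∇ × F)_y = ∂F_x/∂z - ∂F_z/∂x = 0,
    (∇ × F)_z = ∂F_y/∂x - ∂F_x/∂y = 25y^2 + 25.

On z = 2, (curl F)_z = 25y^2 + 25.

Convert to polar (x = r cos θ, y = r sin θ, dA = r dr dθ); the integrand becomes 25r^2sin(θ)^2 + 25, so

    ∬_D (curl F)_z dA = ∫_0^{2π} ∫_0^{1} (25r^2sin(θ)^2 + 25) · r dr dθ.

Inner (r from 0 to 1): 25sin(θ)^2/4 + 25/2.
Outer (θ from 0 to 2π): 125π/4.

Therefore ∮_C F · dr = 125π/4.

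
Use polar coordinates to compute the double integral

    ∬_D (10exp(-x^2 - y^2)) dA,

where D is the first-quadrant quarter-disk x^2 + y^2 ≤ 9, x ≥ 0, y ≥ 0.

The region D is 0 ≤ r ≤ 3, 0 ≤ θ ≤ π/2 in polar coordinates, where x = r cos(θ), y = r sin(θ), and dA = r dr dθ.

Under the substitution, the integrand becomes 10exp(-r^2), so

    ∬_D (10exp(-x^2 - y^2)) dA = ∫_{0}^{π/2} ∫_{0}^{3} (10exp(-r^2)) · r dr dθ.

Inner integral (in r): ∫_{0}^{3} (10exp(-r^2)) · r dr = 5 - 5exp(-9).

Outer integral (in θ): ∫_{0}^{π/2} (5 - 5exp(-9)) dθ = -5π (1 - exp(9))exp(-9)/2.

Therefore ∬_D (10exp(-x^2 - y^2)) dA = -5π (1 - exp(9))exp(-9)/2.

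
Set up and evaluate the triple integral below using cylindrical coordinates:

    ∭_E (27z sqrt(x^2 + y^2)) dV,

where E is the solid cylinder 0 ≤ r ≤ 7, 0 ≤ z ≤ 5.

In cylindrical coordinates, x = r cos(θ), y = r sin(θ), z = z, and dV = r dr dθ dz.

The integrand becomes 27r z, so

    ∭_E (27z sqrt(x^2 + y^2)) dV = ∫_{0}^{2π} ∫_{0}^{7} ∫_{0}^{5} (27r z) · r dz dr dθ.

Inner (z): 675r^2/2.
Middle (r from 0 to 7): 77175/2.
Outer (θ): 77175π.

Therefore the triple integral equals 77175π.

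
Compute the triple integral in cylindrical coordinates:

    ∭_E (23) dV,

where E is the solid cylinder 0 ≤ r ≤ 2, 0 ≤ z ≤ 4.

In cylindrical coordinates, x = r cos(θ), y = r sin(θ), z = z, and dV = r dr dθ dz.

The integrand becomes 23, so

    ∭_E (23) dV = ∫_{0}^{2π} ∫_{0}^{2} ∫_{0}^{4} (23) · r dz dr dθ.

Inner (z): 92r.
Middle (r from 0 to 2): 184.
Outer (θ): 368π.

Therefore the triple integral equals 368π.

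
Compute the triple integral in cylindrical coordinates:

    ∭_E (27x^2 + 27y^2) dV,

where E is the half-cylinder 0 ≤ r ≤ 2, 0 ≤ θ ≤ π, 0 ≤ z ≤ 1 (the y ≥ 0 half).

In cylindrical coordinates, x = r cos(θ), y = r sin(θ), z = z, and dV = r dr dθ dz.

The integrand becomes 27r^2, so

    ∭_E (27x^2 + 27y^2) dV = ∫_{0}^{π} ∫_{0}^{2} ∫_{0}^{1} (27r^2) · r dz dr dθ.

Inner (z): 27r^3.
Middle (r from 0 to 2): 108.
Outer (θ): 108π.

Therefore the triple integral equals 108π.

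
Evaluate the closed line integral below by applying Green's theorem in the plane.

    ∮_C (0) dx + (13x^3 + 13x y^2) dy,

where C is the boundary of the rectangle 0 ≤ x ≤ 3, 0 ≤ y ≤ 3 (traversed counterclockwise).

Green's theorem converts the closed line integral into a double integral over the enclosed region D:

    ∮_C P dx + Q dy = ∬_D (∂Q/∂x - ∂P/∂y) dA.

Here P = 0, Q = 13x^3 + 13x y^2, so

    ∂Q/∂x = 39x^2 + 13y^2,    ∂P/∂y = 0,
    ∂Q/∂x - ∂P/∂y = 39x^2 + 13y^2.

D is the region 0 ≤ x ≤ 3, 0 ≤ y ≤ 3. Evaluating the double integral:

    ∬_D (39x^2 + 13y^2) dA = ∫_0^{3} ∫_0^{3} (39x^2 + 13y^2) dy dx.

Inner (y from 0 to 3): 117x^2 + 117.
Outer (x from 0 to 3): 1404.

Therefore ∮_C P dx + Q dy = 1404.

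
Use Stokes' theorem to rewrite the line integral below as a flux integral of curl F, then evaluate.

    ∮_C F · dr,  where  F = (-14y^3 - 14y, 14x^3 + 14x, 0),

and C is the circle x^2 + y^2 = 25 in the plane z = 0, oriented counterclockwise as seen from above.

Let S be the flat disk x^2 + y^2 ≤ 25 in the plane z = 0, with upward unit normal n̂ = ẑ. By Stokes' theorem,

    ∮_C F · dr = ∬_S (∇ × F) · n̂ dS = ∬_D (curl F)_z dA,

where D is the disk x^2 + y^2 ≤ 25.

Compute the curl of F = (-14y^3 - 14y, 14x^3 + 14x, 0):
    (∇ × F)_x = ∂F_z/∂y - ∂F_y/∂z = 0,
    (∇ × F)_y = ∂F_x/∂z - ∂F_z/∂x = 0,
    (∇ × F)_z = ∂F_y/∂x - ∂F_x/∂y = 42x^2 + 42y^2 + 28.

On z = 0, (curl F)_z = 42x^2 + 42y^2 + 28.

Convert to polar (x = r cos θ, y = r sin θ, dA = r dr dθ); the integrand becomes 42r^2 + 28, so

    ∬_D (curl F)_z dA = ∫_0^{2π} ∫_0^{5} (42r^2 + 28) · r dr dθ.

Inner (r from 0 to 5): 13825/2.
Outer (θ from 0 to 2π): 13825π.

Therefore ∮_C F · dr = 13825π.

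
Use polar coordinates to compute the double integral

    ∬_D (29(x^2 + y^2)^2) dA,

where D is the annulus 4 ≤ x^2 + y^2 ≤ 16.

The region D is 2 ≤ r ≤ 4, 0 ≤ θ ≤ 2π in polar coordinates, where x = r cos(θ), y = r sin(θ), and dA = r dr dθ.

Under the substitution, the integrand becomes 29r^4, so

    ∬_D (29(x^2 + y^2)^2) dA = ∫_{0}^{2π} ∫_{2}^{4} (29r^4) · r dr dθ.

Inner integral (in r): ∫_{2}^{4} (29r^4) · r dr = 19488.

Outer integral (in θ): ∫_{0}^{2π} (19488) dθ = 38976π.

Therefore ∬_D (29(x^2 + y^2)^2) dA = 38976π.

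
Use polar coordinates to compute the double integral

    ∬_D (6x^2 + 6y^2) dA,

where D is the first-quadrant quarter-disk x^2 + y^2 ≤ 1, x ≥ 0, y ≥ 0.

The region D is 0 ≤ r ≤ 1, 0 ≤ θ ≤ π/2 in polar coordinates, where x = r cos(θ), y = r sin(θ), and dA = r dr dθ.

Under the substitution, the integrand becomes 6r^2, so

    ∬_D (6x^2 + 6y^2) dA = ∫_{0}^{π/2} ∫_{0}^{1} (6r^2) · r dr dθ.

Inner integral (in r): ∫_{0}^{1} (6r^2) · r dr = 3/2.

Outer integral (in θ): ∫_{0}^{π/2} (3/2) dθ = 3π/4.

Therefore ∬_D (6x^2 + 6y^2) dA = 3π/4.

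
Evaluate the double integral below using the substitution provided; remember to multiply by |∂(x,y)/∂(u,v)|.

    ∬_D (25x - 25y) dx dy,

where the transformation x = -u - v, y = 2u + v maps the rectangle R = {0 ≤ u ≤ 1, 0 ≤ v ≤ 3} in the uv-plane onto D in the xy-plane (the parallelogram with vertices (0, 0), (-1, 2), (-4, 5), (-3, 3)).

Compute the Jacobian determinant of (x, y) with respect to (u, v):

    ∂(x,y)/∂(u,v) = | -1  -1 | = (-1)(1) - (-1)(2) = 1.
                   | 2  1 |

Its absolute value is |J| = 1 (the area scaling factor).

Substituting x = -u - v, y = 2u + v into the integrand,

    25x - 25y → -75u - 50v,

so the integral becomes

    ∬_R (-75u - 50v) · |J| du dv = ∫_0^1 ∫_0^3 (-75u - 50v) dv du.

Inner (v): -225u - 225.
Outer (u): -675/2.

Therefore ∬_D (25x - 25y) dx dy = -675/2.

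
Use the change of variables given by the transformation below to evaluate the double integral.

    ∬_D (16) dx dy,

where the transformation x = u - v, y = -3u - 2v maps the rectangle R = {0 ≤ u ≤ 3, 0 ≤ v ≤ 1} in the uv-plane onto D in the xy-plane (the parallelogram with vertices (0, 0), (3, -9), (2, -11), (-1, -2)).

Compute the Jacobian determinant of (x, y) with respect to (u, v):

    ∂(x,y)/∂(u,v) = | 1  -1 | = (1)(-2) - (-1)(-3) = -5.
                   | -3  -2 |

Its absolute value is |J| = 5 (the area scaling factor).

Substituting x = u - v, y = -3u - 2v into the integrand,

    16 → 16,

so the integral becomes

    ∬_R (16) · |J| du dv = ∫_0^3 ∫_0^1 (80) dv du.

Inner (v): 80.
Outer (u): 240.

Therefore ∬_D (16) dx dy = 240.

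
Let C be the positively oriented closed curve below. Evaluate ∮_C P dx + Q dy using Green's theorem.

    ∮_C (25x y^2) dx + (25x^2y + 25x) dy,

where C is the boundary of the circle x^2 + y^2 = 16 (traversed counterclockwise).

Green's theorem converts the closed line integral into a double integral over the enclosed region D:

    ∮_C P dx + Q dy = ∬_D (∂Q/∂x - ∂P/∂y) dA.

Here P = 25x y^2, Q = 25x^2y + 25x, so

    ∂Q/∂x = 50x y + 25,    ∂P/∂y = 50x y,
    ∂Q/∂x - ∂P/∂y = 25.

D is the region x^2 + y^2 ≤ 16. Evaluating the double integral:

In polar coordinates (x = r cos θ, y = r sin θ, dA = r dr dθ) the integrand becomes 25, so

    ∬_D (25) dA = ∫_0^{2π} ∫_0^{4} (25) · r dr dθ.

Inner (r from 0 to 4): 200.
Outer (θ from 0 to 2π): 400π.

Therefore ∮_C P dx + Q dy = 400π.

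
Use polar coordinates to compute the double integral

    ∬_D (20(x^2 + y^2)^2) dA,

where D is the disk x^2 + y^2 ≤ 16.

The region D is 0 ≤ r ≤ 4, 0 ≤ θ ≤ 2π in polar coordinates, where x = r cos(θ), y = r sin(θ), and dA = r dr dθ.

Under the substitution, the integrand becomes 20r^4, so

    ∬_D (20(x^2 + y^2)^2) dA = ∫_{0}^{2π} ∫_{0}^{4} (20r^4) · r dr dθ.

Inner integral (in r): ∫_{0}^{4} (20r^4) · r dr = 40960/3.

Outer integral (in θ): ∫_{0}^{2π} (40960/3) dθ = 81920π/3.

Therefore ∬_D (20(x^2 + y^2)^2) dA = 81920π/3.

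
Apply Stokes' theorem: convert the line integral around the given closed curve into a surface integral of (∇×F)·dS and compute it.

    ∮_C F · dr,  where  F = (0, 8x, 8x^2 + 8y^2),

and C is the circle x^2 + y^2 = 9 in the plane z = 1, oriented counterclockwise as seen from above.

Let S be the flat disk x^2 + y^2 ≤ 9 in the plane z = 1, with upward unit normal n̂ = ẑ. By Stokes' theorem,

    ∮_C F · dr = ∬_S (∇ × F) · n̂ dS = ∬_D (curl F)_z dA,

where D is the disk x^2 + y^2 ≤ 9.

Compute the curl of F = (0, 8x, 8x^2 + 8y^2):
    (∇ × F)_x = ∂F_z/∂y - ∂F_y/∂z = 16y,
    (∇ × F)_y = ∂F_x/∂z - ∂F_z/∂x = -16x,
    (∇ × F)_z = ∂F_y/∂x - ∂F_x/∂y = 8.

On z = 1, (curl F)_z = 8.

Convert to polar (x = r cos θ, y = r sin θ, dA = r dr dθ); the integrand becomes 8, so

    ∬_D (curl F)_z dA = ∫_0^{2π} ∫_0^{3} (8) · r dr dθ.

Inner (r from 0 to 3): 36.
Outer (θ from 0 to 2π): 72π.

Therefore ∮_C F · dr = 72π.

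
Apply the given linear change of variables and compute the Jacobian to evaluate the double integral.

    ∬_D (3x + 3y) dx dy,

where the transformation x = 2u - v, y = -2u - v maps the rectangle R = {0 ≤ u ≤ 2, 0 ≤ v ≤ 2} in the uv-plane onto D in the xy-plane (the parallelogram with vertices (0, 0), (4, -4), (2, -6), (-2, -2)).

Compute the Jacobian determinant of (x, y) with respect to (u, v):

    ∂(x,y)/∂(u,v) = | 2  -1 | = (2)(-1) - (-1)(-2) = -4.
                   | -2  -1 |

Its absolute value is |J| = 4 (the area scaling factor).

Substituting x = 2u - v, y = -2u - v into the integrand,

    3x + 3y → -6v,

so the integral becomes

    ∬_R (-6v) · |J| du dv = ∫_0^2 ∫_0^2 (-24v) dv du.

Inner (v): -48.
Outer (u): -96.

Therefore ∬_D (3x + 3y) dx dy = -96.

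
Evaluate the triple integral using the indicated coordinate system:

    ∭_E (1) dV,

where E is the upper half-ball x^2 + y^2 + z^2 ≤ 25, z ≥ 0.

In spherical coordinates, x = ρ sin(φ) cos(θ), y = ρ sin(φ) sin(θ), z = ρ cos(φ), and dV = ρ^2 sin(φ) dρ dφ dθ.

The integrand becomes 1, so

    ∭_E (1) dV = ∫_{0}^{2π} ∫_{0}^{π/2} ∫_{0}^{5} (1) · ρ^2 sin(φ) dρ dφ dθ.

Inner (ρ): 125sin(φ)/3.
Middle (φ): 125/3.
Outer (θ): 250π/3.

Therefore the triple integral equals 250π/3.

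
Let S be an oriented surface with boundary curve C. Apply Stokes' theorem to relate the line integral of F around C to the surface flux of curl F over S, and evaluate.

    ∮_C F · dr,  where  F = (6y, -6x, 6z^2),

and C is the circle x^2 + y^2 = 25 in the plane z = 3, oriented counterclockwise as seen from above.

Let S be the flat disk x^2 + y^2 ≤ 25 in the plane z = 3, with upward unit normal n̂ = ẑ. By Stokes' theorem,

    ∮_C F · dr = ∬_S (∇ × F) · n̂ dS = ∬_D (curl F)_z dA,

where D is the disk x^2 + y^2 ≤ 25.

Compute the curl of F = (6y, -6x, 6z^2):
    (∇ × F)_x = ∂F_z/∂y - ∂F_y/∂z = 0,
    (∇ × F)_y = ∂F_x/∂z - ∂F_z/∂x = 0,
    (∇ × F)_z = ∂F_y/∂x - ∂F_x/∂y = -12.

On z = 3, (curl F)_z = -12.

Convert to polar (x = r cos θ, y = r sin θ, dA = r dr dθ); the integrand becomes -12, so

    ∬_D (curl F)_z dA = ∫_0^{2π} ∫_0^{5} (-12) · r dr dθ.

Inner (r from 0 to 5): -150.
Outer (θ from 0 to 2π): -300π.

Therefore ∮_C F · dr = -300π.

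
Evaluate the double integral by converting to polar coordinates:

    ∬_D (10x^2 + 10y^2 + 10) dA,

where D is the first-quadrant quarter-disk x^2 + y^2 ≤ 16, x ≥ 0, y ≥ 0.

The region D is 0 ≤ r ≤ 4, 0 ≤ θ ≤ π/2 in polar coordinates, where x = r cos(θ), y = r sin(θ), and dA = r dr dθ.

Under the substitution, the integrand becomes 10r^2 + 10, so

    ∬_D (10x^2 + 10y^2 + 10) dA = ∫_{0}^{π/2} ∫_{0}^{4} (10r^2 + 10) · r dr dθ.

Inner integral (in r): ∫_{0}^{4} (10r^2 + 10) · r dr = 720.

Outer integral (in θ): ∫_{0}^{π/2} (720) dθ = 360π.

Therefore ∬_D (10x^2 + 10y^2 + 10) dA = 360π.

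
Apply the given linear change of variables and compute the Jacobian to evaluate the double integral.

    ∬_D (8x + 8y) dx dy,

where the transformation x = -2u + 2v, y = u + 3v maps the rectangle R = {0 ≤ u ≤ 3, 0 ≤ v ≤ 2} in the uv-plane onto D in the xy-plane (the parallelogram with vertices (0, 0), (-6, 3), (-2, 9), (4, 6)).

Compute the Jacobian determinant of (x, y) with respect to (u, v):

    ∂(x,y)/∂(u,v) = | -2  2 | = (-2)(3) - (2)(1) = -8.
                   | 1  3 |

Its absolute value is |J| = 8 (the area scaling factor).

Substituting x = -2u + 2v, y = u + 3v into the integrand,

    8x + 8y → -8u + 40v,

so the integral becomes

    ∬_R (-8u + 40v) · |J| du dv = ∫_0^3 ∫_0^2 (-64u + 320v) dv du.

Inner (v): 640 - 128u.
Outer (u): 1344.

Therefore ∬_D (8x + 8y) dx dy = 1344.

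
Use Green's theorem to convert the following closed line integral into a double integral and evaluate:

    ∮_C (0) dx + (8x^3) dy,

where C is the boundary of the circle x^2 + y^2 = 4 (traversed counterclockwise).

Green's theorem converts the closed line integral into a double integral over the enclosed region D:

    ∮_C P dx + Q dy = ∬_D (∂Q/∂x - ∂P/∂y) dA.

Here P = 0, Q = 8x^3, so

    ∂Q/∂x = 24x^2,    ∂P/∂y = 0,
    ∂Q/∂x - ∂P/∂y = 24x^2.

D is the region x^2 + y^2 ≤ 4. Evaluating the double integral:

In polar coordinates (x = r cos θ, y = r sin θ, dA = r dr dθ) the integrand becomes 24r^2cos(θ)^2, so

    ∬_D (24x^2) dA = ∫_0^{2π} ∫_0^{2} (24r^2cos(θ)^2) · r dr dθ.

Inner (r from 0 to 2): 96cos(θ)^2.
Outer (θ from 0 to 2π): 96π.

Therefore ∮_C P dx + Q dy = 96π.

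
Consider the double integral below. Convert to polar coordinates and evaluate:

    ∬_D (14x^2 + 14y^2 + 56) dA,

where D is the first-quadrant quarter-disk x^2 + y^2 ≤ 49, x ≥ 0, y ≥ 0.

The region D is 0 ≤ r ≤ 7, 0 ≤ θ ≤ π/2 in polar coordinates, where x = r cos(θ), y = r sin(θ), and dA = r dr dθ.

Under the substitution, the integrand becomes 14r^2 + 56, so

    ∬_D (14x^2 + 14y^2 + 56) dA = ∫_{0}^{π/2} ∫_{0}^{7} (14r^2 + 56) · r dr dθ.

Inner integral (in r): ∫_{0}^{7} (14r^2 + 56) · r dr = 19551/2.

Outer integral (in θ): ∫_{0}^{π/2} (19551/2) dθ = 19551π/4.

Therefore ∬_D (14x^2 + 14y^2 + 56) dA = 19551π/4.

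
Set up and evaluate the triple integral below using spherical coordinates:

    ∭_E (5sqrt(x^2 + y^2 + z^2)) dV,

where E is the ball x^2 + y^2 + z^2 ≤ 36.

In spherical coordinates, x = ρ sin(φ) cos(θ), y = ρ sin(φ) sin(θ), z = ρ cos(φ), and dV = ρ^2 sin(φ) dρ dφ dθ.

The integrand becomes 5ρ, so

    ∭_E (5sqrt(x^2 + y^2 + z^2)) dV = ∫_{0}^{2π} ∫_{0}^{π} ∫_{0}^{6} (5ρ) · ρ^2 sin(φ) dρ dφ dθ.

Inner (ρ): 1620sin(φ).
Middle (φ): 3240.
Outer (θ): 6480π.

Therefore the triple integral equals 6480π.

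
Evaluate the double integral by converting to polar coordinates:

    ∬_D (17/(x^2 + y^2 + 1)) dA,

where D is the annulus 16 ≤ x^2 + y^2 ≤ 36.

The region D is 4 ≤ r ≤ 6, 0 ≤ θ ≤ 2π in polar coordinates, where x = r cos(θ), y = r sin(θ), and dA = r dr dθ.

Under the substitution, the integrand becomes 17/(r^2 + 1), so

    ∬_D (17/(x^2 + y^2 + 1)) dA = ∫_{0}^{2π} ∫_{4}^{6} (17/(r^2 + 1)) · r dr dθ.

Inner integral (in r): ∫_{4}^{6} (17/(r^2 + 1)) · r dr = log(3512479453921sqrt(629)/118587876497).

Outer integral (in θ): ∫_{0}^{2π} (log(3512479453921sqrt(629)/118587876497)) dθ = log((3512479453921sqrt(629)/118587876497)^(2π)).

Therefore ∬_D (17/(x^2 + y^2 + 1)) dA = log((3512479453921sqrt(629)/118587876497)^(2π)).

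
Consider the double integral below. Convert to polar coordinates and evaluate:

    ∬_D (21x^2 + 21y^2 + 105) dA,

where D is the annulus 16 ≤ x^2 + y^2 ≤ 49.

The region D is 4 ≤ r ≤ 7, 0 ≤ θ ≤ 2π in polar coordinates, where x = r cos(θ), y = r sin(θ), and dA = r dr dθ.

Under the substitution, the integrand becomes 21r^2 + 105, so

    ∬_D (21x^2 + 21y^2 + 105) dA = ∫_{0}^{2π} ∫_{4}^{7} (21r^2 + 105) · r dr dθ.

Inner integral (in r): ∫_{4}^{7} (21r^2 + 105) · r dr = 51975/4.

Outer integral (in θ): ∫_{0}^{2π} (51975/4) dθ = 51975π/2.

Therefore ∬_D (21x^2 + 21y^2 + 105) dA = 51975π/2.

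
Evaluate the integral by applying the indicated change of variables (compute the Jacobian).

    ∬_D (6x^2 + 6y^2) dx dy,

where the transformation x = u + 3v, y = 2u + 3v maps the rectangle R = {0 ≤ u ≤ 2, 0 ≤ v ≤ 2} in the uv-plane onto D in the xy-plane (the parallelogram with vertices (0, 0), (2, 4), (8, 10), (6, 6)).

Compute the Jacobian determinant of (x, y) with respect to (u, v):

    ∂(x,y)/∂(u,v) = | 1  3 | = (1)(3) - (3)(2) = -3.
                   | 2  3 |

Its absolute value is |J| = 3 (the area scaling factor).

Substituting x = u + 3v, y = 2u + 3v into the integrand,

    6x^2 + 6y^2 → 30u^2 + 108u v + 108v^2,

so the integral becomes

    ∬_R (30u^2 + 108u v + 108v^2) · |J| du dv = ∫_0^2 ∫_0^2 (90u^2 + 324u v + 324v^2) dv du.

Inner (v): 180u^2 + 648u + 864.
Outer (u): 3504.

Therefore ∬_D (6x^2 + 6y^2) dx dy = 3504.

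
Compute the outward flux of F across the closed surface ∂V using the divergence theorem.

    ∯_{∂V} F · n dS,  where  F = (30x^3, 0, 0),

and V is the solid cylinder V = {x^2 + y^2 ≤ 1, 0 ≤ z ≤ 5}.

By the divergence theorem,

    ∯_{∂V} F · n dS = ∭_V (∇ · F) dV.

Compute the divergence:
    ∇ · F = ∂F_x/∂x + ∂F_y/∂y + ∂F_z/∂z = 90x^2 + 0 + 0 = 90x^2.

In cylindrical coordinates, x = r cos(θ), y = r sin(θ), z = z, dV = r dr dθ dz, with 0 ≤ r ≤ 1, 0 ≤ θ ≤ 2π, 0 ≤ z ≤ 5.

The integrand, after substitution and multiplying by the volume element, becomes (90r^2cos(θ)^2) · r, so

    ∭_V (∇·F) dV = ∫_0^{2π} ∫_0^{1} ∫_0^{5} (90r^2cos(θ)^2) · r dz dr dθ.

Inner (z from 0 to 5): 450r^3cos(θ)^2.
Middle (r from 0 to 1): 225cos(θ)^2/2.
Outer (θ from 0 to 2π): 225π/2.

Therefore ∯_{∂V} F · n dS = 225π/2.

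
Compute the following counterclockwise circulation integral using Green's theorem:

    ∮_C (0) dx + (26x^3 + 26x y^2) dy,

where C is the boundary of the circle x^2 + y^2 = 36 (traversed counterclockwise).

Green's theorem converts the closed line integral into a double integral over the enclosed region D:

    ∮_C P dx + Q dy = ∬_D (∂Q/∂x - ∂P/∂y) dA.

Here P = 0, Q = 26x^3 + 26x y^2, so

    ∂Q/∂x = 78x^2 + 26y^2,    ∂P/∂y = 0,
    ∂Q/∂x - ∂P/∂y = 78x^2 + 26y^2.

D is the region x^2 + y^2 ≤ 36. Evaluating the double integral:

In polar coordinates (x = r cos θ, y = r sin θ, dA = r dr dθ) the integrand becomes 26r^2(cos(2θ) + 2), so

    ∬_D (78x^2 + 26y^2) dA = ∫_0^{2π} ∫_0^{6} (26r^2(cos(2θ) + 2)) · r dr dθ.

Inner (r from 0 to 6): 8424cos(2θ) + 16848.
Outer (θ from 0 to 2π): 33696π.

Therefore ∮_C P dx + Q dy = 33696π.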